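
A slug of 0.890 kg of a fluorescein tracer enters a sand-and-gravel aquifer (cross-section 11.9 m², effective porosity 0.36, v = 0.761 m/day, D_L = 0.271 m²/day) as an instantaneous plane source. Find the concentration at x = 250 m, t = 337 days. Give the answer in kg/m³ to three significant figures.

For an instantaneous plane source, C(x,t) = M/(n_e·A·√(4πDt)) · exp(−(x−vt)²/(4Dt)), with n_e·A the pore (flow) area.
Plume center vt = 0.761 × 337 = 256.457 m, so the well at 250 m is 6.457 m upgradient of the peak.
√(4πDt) = 33.88 m, giving peak height M/(n_e·A·√(4πDt)) = 0.890/(0.36 × 11.9 × 33.88) = 0.006132 kg/m³.
(x−vt)²/(4Dt) = (-6.457)²/(4 × 0.271 × 337) = 0.1141; exp(−0.1141) = 0.8922.
C = 0.006132 × 0.8922 = 0.00547 kg/m³.

0.00547 kg/m³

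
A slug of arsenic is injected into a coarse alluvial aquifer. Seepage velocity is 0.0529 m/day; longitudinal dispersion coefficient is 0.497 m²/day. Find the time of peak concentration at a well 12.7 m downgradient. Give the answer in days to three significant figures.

For the 1D instantaneous-source solution, setting ∂C/∂t = 0 at fixed x gives v²t² + 2Dt − x² = 0, so t = (√(D² + v²x²) − D)/v².
√(D² + v²x²) = √(0.497² + 0.0529² × 12.7²) = 0.8357; v² = 0.00279841.
t = (0.8357 − 0.497)/0.00279841 = 121 days (vs. the pure-advection estimate x/v = 240 d).

121 days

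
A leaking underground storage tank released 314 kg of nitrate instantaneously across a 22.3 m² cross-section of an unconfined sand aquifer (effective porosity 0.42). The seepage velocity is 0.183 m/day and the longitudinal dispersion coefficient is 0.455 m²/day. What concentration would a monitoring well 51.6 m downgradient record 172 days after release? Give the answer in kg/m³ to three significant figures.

0.293 kg/m³

For an instantaneous plane source, C(x,t) = M/(n_e·A·√(4πDt)) · exp(−(x−vt)²/(4Dt)), with n_e·A the pore (flow) area.
Plume center vt = 0.183 × 172 = 31.476 m, so the well at 51.6 m is 20.124 m downgradient of the peak.
√(4πDt) = 31.36 m, giving peak height M/(n_e·A·√(4πDt)) = 314/(0.42 × 22.3 × 31.36) = 1.069 kg/m³.
(x−vt)²/(4Dt) = (20.124)²/(4 × 0.455 × 172) = 1.294; exp(−1.294) = 0.2742.
C = 1.069 × 0.2742 = 0.293 kg/m³.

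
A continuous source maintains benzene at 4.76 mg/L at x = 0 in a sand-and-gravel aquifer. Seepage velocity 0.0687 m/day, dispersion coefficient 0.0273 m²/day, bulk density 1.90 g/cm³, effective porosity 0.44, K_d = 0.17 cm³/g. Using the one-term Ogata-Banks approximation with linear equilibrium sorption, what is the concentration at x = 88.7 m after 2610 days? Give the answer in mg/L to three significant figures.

Retardation factor R = 1 + ρ_b·K_d/n = 1 + 1.90 × 0.17/0.44 = 1.734.
Sorption retards both mechanisms: v_R = v/R = 0.03962 m/day, D_R = D/R = 0.01574 m²/day.
v_R·t = 0.03962 × 2610 = 103.4082 m; 2√(D_R t) = 12.82 m; argument = (88.7 − 103.4082)/12.82 = -1.147.
C = C₀ × ½·erfc(-1.147) = 4.76 × 0.9476 = 4.51 mg/L.

4.51 mg/L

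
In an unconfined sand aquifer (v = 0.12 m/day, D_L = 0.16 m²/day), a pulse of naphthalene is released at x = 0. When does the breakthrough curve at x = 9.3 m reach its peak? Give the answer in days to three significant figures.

67.2 days

For the 1D instantaneous-source solution, setting ∂C/∂t = 0 at fixed x gives v²t² + 2Dt − x² = 0, so t = (√(D² + v²x²) − D)/v².
√(D² + v²x²) = √(0.16² + 0.12² × 9.3²) = 1.127; v² = 0.0144.
t = (1.127 − 0.16)/0.0144 = 67.2 days (vs. the pure-advection estimate x/v = 77.5 d).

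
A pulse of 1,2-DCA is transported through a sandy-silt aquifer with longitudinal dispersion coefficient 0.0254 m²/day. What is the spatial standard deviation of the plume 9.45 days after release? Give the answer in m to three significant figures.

Dispersive spreading gives a Gaussian with σ² = 2Dt; advection only shifts the center.
σ = √(2 × 0.0254 × 9.45) = 0.693 m.

0.693 m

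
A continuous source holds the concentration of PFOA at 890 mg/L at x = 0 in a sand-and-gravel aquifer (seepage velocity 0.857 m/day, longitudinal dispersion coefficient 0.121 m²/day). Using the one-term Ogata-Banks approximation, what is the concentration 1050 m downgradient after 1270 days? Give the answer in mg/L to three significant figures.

For a continuous step input, C/C₀ ≈ ½·erfc((x−vt)/(2√(Dt))).
vt = 0.857 × 1270 = 1088.39 m and 2√(Dt) = 2√(0.121 × 1270) = 24.79 m.
Argument (x−vt)/(2√(Dt)) = (1050 − 1088.39)/24.79 = -1.549; ½·erfc(-1.549) = 0.9858.
C = 890 × 0.9858 = 877 mg/L.

877 mg/L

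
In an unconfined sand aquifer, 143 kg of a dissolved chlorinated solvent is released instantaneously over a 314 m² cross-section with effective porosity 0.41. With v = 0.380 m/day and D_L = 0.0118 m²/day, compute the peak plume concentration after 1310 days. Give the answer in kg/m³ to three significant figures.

0.0797 kg/m³

The peak of an instantaneous 1D plume sits at x = vt; there the Gaussian factor is 1 and C_max = M/(n_e·A·√(4πDt)), where n_e·A is the pore area the mass is dissolved in.
√(4πDt) = √(4π × 0.0118 × 1310) = 13.94 m, so C_max = 143/(0.41 × 314 × 13.94) = 0.0797 kg/m³.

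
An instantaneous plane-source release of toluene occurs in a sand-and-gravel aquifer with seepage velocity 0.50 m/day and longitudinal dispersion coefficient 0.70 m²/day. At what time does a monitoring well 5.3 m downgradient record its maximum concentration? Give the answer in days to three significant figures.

8.16 days

For the 1D instantaneous-source solution, setting ∂C/∂t = 0 at fixed x gives v²t² + 2Dt − x² = 0, so t = (√(D² + v²x²) − D)/v².
√(D² + v²x²) = √(0.70² + 0.50² × 5.3²) = 2.741; v² = 0.25.
t = (2.741 − 0.70)/0.25 = 8.16 days (vs. the pure-advection estimate x/v = 10.6 d).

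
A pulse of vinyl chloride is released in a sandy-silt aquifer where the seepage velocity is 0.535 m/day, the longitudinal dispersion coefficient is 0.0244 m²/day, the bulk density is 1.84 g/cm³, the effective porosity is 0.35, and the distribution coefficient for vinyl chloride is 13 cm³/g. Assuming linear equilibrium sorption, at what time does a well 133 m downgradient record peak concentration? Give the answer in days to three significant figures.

17200 days

Retardation factor R = 1 + ρ_b·K_d/n = 1 + 1.84 × 13/0.35 = 69.34.
Sorption retards both mechanisms: v_R = v/R = 0.007716 m/day, D_R = D/R = 0.0003519 m²/day.
Peak time from v_R²t² + 2D_R t − x² = 0: t = (√(D_R² + v_R²x²) − D_R)/v_R².
√(D_R² + v_R²x²) = √(0.0003519² + 0.007716² × 133²) = 1.026; v_R² = 5.954e-05.
t = (1.026 − 0.0003519)/5.954e-05 = 17200 days.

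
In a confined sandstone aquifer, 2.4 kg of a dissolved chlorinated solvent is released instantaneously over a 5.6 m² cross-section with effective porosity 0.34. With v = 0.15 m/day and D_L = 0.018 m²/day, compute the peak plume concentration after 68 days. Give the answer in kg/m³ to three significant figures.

0.321 kg/m³

The peak of an instantaneous 1D plume sits at x = vt; there the Gaussian factor is 1 and C_max = M/(n_e·A·√(4πDt)), where n_e·A is the pore area the mass is dissolved in.
√(4πDt) = √(4π × 0.018 × 68) = 3.922 m, so C_max = 2.4/(0.34 × 5.6 × 3.922) = 0.321 kg/m³.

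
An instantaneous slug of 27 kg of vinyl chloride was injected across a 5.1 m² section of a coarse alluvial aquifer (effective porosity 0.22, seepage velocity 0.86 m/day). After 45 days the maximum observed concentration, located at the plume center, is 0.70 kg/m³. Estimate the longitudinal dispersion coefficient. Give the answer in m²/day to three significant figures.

2.09 m²/day

At the plume center C_max = M/(n_e·A·√(4πDt)), so D = M²/(4πt·(n_e·A·C_max)²).
n_e·A·C_max = 0.22 × 5.1 × 0.70 = 0.7854 kg/m.
D = 27²/(4π × 45 × 0.7854²) = 2.09 m²/day.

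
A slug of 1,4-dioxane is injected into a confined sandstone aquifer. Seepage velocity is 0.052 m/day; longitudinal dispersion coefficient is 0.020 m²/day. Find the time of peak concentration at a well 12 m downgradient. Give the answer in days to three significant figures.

For the 1D instantaneous-source solution, setting ∂C/∂t = 0 at fixed x gives v²t² + 2Dt − x² = 0, so t = (√(D² + v²x²) − D)/v².
√(D² + v²x²) = √(0.020² + 0.052² × 12²) = 0.6243; v² = 0.002704.
t = (0.6243 − 0.020)/0.002704 = 223 days (vs. the pure-advection estimate x/v = 231 d).

223 days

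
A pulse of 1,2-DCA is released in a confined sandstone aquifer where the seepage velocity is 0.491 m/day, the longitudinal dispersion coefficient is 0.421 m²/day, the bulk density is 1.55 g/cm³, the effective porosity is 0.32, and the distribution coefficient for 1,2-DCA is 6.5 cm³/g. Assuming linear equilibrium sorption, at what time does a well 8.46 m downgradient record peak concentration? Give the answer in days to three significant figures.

506 days

Retardation factor R = 1 + ρ_b·K_d/n = 1 + 1.55 × 6.5/0.32 = 32.48.
Sorption retards both mechanisms: v_R = v/R = 0.01512 m/day, D_R = D/R = 0.01296 m²/day.
Peak time from v_R²t² + 2D_R t − x² = 0: t = (√(D_R² + v_R²x²) − D_R)/v_R².
√(D_R² + v_R²x²) = √(0.01296² + 0.01512² × 8.46²) = 0.1286; v_R² = 0.0002286.
t = (0.1286 − 0.01296)/0.0002286 = 506 days.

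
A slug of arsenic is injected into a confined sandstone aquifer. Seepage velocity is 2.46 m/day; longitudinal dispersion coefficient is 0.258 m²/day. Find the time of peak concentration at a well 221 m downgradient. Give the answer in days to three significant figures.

89.8 days

For the 1D instantaneous-source solution, setting ∂C/∂t = 0 at fixed x gives v²t² + 2Dt − x² = 0, so t = (√(D² + v²x²) − D)/v².
√(D² + v²x²) = √(0.258² + 2.46² × 221²) = 543.7; v² = 6.0516.
t = (543.7 − 0.258)/6.0516 = 89.8 days (vs. the pure-advection estimate x/v = 89.8 d).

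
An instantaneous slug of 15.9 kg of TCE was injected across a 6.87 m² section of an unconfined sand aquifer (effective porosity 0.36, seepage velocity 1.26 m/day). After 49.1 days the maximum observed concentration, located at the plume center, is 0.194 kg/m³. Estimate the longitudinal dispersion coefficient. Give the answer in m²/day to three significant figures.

At the plume center C_max = M/(n_e·A·√(4πDt)), so D = M²/(4πt·(n_e·A·C_max)²).
n_e·A·C_max = 0.36 × 6.87 × 0.194 = 0.4798 kg/m.
D = 15.9²/(4π × 49.1 × 0.4798²) = 1.78 m²/day.

1.78 m²/day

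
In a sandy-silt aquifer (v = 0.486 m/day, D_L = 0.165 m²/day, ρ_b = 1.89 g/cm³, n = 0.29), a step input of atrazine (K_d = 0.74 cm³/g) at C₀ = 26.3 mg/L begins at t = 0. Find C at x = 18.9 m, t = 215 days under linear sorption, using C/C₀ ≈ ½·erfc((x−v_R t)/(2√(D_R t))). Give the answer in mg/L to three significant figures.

Retardation factor R = 1 + ρ_b·K_d/n = 1 + 1.89 × 0.74/0.29 = 5.823.
Sorption retards both mechanisms: v_R = v/R = 0.08346 m/day, D_R = D/R = 0.02834 m²/day.
v_R·t = 0.08346 × 215 = 17.9439 m; 2√(D_R t) = 4.937 m; argument = (18.9 − 17.9439)/4.937 = 0.1937.
C = C₀ × ½·erfc(0.1937) = 26.3 × 0.3921 = 10.3 mg/L.

10.3 mg/L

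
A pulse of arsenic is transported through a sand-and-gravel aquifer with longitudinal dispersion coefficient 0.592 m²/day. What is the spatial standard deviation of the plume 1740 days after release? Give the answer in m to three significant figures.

45.4 m

Dispersive spreading gives a Gaussian with σ² = 2Dt; advection only shifts the center.
σ = √(2 × 0.592 × 1740) = 45.4 m.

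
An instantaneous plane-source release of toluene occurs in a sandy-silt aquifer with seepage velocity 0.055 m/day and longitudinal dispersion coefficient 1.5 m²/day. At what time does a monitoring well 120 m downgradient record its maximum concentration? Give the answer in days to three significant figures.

For the 1D instantaneous-source solution, setting ∂C/∂t = 0 at fixed x gives v²t² + 2Dt − x² = 0, so t = (√(D² + v²x²) − D)/v².
√(D² + v²x²) = √(1.5² + 0.055² × 120²) = 6.768; v² = 0.003025.
t = (6.768 − 1.5)/0.003025 = 1740 days (vs. the pure-advection estimate x/v = 2180 d).

1740 days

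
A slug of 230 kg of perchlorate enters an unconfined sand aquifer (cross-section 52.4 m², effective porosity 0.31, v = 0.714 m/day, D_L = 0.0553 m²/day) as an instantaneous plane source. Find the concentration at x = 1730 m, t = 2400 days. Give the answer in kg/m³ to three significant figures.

For an instantaneous plane source, C(x,t) = M/(n_e·A·√(4πDt)) · exp(−(x−vt)²/(4Dt)), with n_e·A the pore (flow) area.
Plume center vt = 0.714 × 2400 = 1713.6 m, so the well at 1730 m is 16.4 m downgradient of the peak.
√(4πDt) = 40.84 m, giving peak height M/(n_e·A·√(4πDt)) = 230/(0.31 × 52.4 × 40.84) = 0.3467 kg/m³.
(x−vt)²/(4Dt) = (16.4)²/(4 × 0.0553 × 2400) = 0.5066; exp(−0.5066) = 0.6025.
C = 0.3467 × 0.6025 = 0.209 kg/m³.

0.209 kg/m³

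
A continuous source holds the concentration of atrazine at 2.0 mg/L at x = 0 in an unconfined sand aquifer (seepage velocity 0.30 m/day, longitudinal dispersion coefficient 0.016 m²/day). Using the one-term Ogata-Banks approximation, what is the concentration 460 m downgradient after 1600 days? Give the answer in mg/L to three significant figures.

1.99 mg/L

For a continuous step input, C/C₀ ≈ ½·erfc((x−vt)/(2√(Dt))).
vt = 0.30 × 1600 = 480 m and 2√(Dt) = 2√(0.016 × 1600) = 10.12 m.
Argument (x−vt)/(2√(Dt)) = (460 − 480)/10.12 = -1.976; ½·erfc(-1.976) = 0.9974.
C = 2.0 × 0.9974 = 1.99 mg/L.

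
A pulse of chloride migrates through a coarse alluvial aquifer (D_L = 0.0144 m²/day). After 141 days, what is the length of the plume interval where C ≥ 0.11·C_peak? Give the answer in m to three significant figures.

The plume is Gaussian with σ = √(2Dt) = √(2 × 0.0144 × 141) = 2.015 m.
C/C_peak = exp(−Δx²/(2σ²)) = 0.11 ⇒ Δx = σ·√(−2 ln 0.11) = 2.015 × 2.101 = 4.234 m.
Width = 2Δx = 8.47 m.

8.47 m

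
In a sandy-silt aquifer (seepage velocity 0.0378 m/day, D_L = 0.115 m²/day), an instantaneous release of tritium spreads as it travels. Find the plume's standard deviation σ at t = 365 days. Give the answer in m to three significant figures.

9.16 m

Dispersive spreading gives a Gaussian with σ² = 2Dt; advection only shifts the center.
σ = √(2 × 0.115 × 365) = 9.16 m.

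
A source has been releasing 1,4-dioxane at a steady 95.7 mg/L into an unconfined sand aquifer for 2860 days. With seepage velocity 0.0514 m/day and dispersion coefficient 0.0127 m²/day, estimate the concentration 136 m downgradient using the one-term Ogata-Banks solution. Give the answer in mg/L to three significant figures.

86.3 mg/L

For a continuous step input, C/C₀ ≈ ½·erfc((x−vt)/(2√(Dt))).
vt = 0.0514 × 2860 = 147.004 m and 2√(Dt) = 2√(0.0127 × 2860) = 12.05 m.
Argument (x−vt)/(2√(Dt)) = (136 − 147.004)/12.05 = -0.9132; ½·erfc(-0.9132) = 0.9017.
C = 95.7 × 0.9017 = 86.3 mg/L.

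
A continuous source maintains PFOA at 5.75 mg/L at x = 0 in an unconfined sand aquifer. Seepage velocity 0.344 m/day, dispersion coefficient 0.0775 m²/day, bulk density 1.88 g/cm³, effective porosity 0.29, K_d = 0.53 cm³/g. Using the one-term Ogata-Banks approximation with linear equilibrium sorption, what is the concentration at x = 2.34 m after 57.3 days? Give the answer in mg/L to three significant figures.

5.36 mg/L

Retardation factor R = 1 + ρ_b·K_d/n = 1 + 1.88 × 0.53/0.29 = 4.436.
Sorption retards both mechanisms: v_R = v/R = 0.07755 m/day, D_R = D/R = 0.01747 m²/day.
v_R·t = 0.07755 × 57.3 = 4.443615 m; 2√(D_R t) = 2.001 m; argument = (2.34 − 4.443615)/2.001 = -1.051.
C = C₀ × ½·erfc(-1.051) = 5.75 × 0.9314 = 5.36 mg/L.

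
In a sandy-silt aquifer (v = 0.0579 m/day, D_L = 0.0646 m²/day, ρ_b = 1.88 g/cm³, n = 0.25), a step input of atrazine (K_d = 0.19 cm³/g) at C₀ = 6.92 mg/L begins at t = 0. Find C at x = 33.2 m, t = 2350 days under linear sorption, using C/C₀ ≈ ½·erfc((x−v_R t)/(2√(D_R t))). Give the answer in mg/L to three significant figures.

Retardation factor R = 1 + ρ_b·K_d/n = 1 + 1.88 × 0.19/0.25 = 2.429.
Sorption retards both mechanisms: v_R = v/R = 0.02384 m/day, D_R = D/R = 0.02660 m²/day.
v_R·t = 0.02384 × 2350 = 56.024 m; 2√(D_R t) = 15.81 m; argument = (33.2 − 56.024)/15.81 = -1.444.
C = C₀ × ½·erfc(-1.444) = 6.92 × 0.9794 = 6.78 mg/L.

6.78 mg/L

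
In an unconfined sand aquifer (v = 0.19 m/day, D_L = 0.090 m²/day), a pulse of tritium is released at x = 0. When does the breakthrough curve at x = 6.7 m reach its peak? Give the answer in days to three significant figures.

For the 1D instantaneous-source solution, setting ∂C/∂t = 0 at fixed x gives v²t² + 2Dt − x² = 0, so t = (√(D² + v²x²) − D)/v².
√(D² + v²x²) = √(0.090² + 0.19² × 6.7²) = 1.276; v² = 0.0361.
t = (1.276 − 0.090)/0.0361 = 32.9 days (vs. the pure-advection estimate x/v = 35.3 d).

32.9 days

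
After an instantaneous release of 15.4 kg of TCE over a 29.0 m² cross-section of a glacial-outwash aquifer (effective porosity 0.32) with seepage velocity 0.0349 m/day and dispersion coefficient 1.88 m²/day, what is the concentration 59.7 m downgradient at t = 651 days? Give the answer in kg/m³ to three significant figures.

For an instantaneous plane source, C(x,t) = M/(n_e·A·√(4πDt)) · exp(−(x−vt)²/(4Dt)), with n_e·A the pore (flow) area.
Plume center vt = 0.0349 × 651 = 22.7199 m, so the well at 59.7 m is 36.9801 m downgradient of the peak.
√(4πDt) = 124.0 m, giving peak height M/(n_e·A·√(4πDt)) = 15.4/(0.32 × 29.0 × 124.0) = 0.01338 kg/m³.
(x−vt)²/(4Dt) = (36.9801)²/(4 × 1.88 × 651) = 0.2793; exp(−0.2793) = 0.7563.
C = 0.01338 × 0.7563 = 0.0101 kg/m³.

0.0101 kg/m³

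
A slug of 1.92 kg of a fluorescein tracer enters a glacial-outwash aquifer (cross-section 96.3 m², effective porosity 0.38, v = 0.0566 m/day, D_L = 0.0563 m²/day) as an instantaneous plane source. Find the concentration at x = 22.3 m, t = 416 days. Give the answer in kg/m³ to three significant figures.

For an instantaneous plane source, C(x,t) = M/(n_e·A·√(4πDt)) · exp(−(x−vt)²/(4Dt)), with n_e·A the pore (flow) area.
Plume center vt = 0.0566 × 416 = 23.5456 m, so the well at 22.3 m is 1.2456 m upgradient of the peak.
√(4πDt) = 17.16 m, giving peak height M/(n_e·A·√(4πDt)) = 1.92/(0.38 × 96.3 × 17.16) = 0.003058 kg/m³.
(x−vt)²/(4Dt) = (-1.2456)²/(4 × 0.0563 × 416) = 0.01656; exp(−0.01656) = 0.9836.
C = 0.003058 × 0.9836 = 0.00301 kg/m³.

0.00301 kg/m³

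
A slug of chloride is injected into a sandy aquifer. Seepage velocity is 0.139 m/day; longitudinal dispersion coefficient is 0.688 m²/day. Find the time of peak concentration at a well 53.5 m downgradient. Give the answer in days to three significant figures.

For the 1D instantaneous-source solution, setting ∂C/∂t = 0 at fixed x gives v²t² + 2Dt − x² = 0, so t = (√(D² + v²x²) − D)/v².
√(D² + v²x²) = √(0.688² + 0.139² × 53.5²) = 7.468; v² = 0.019321.
t = (7.468 − 0.688)/0.019321 = 351 days (vs. the pure-advection estimate x/v = 385 d).

351 days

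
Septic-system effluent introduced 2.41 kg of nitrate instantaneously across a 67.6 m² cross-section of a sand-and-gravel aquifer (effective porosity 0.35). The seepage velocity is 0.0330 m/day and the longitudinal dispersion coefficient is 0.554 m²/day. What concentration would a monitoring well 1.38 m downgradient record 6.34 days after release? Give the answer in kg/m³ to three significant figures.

0.0139 kg/m³

For an instantaneous plane source, C(x,t) = M/(n_e·A·√(4πDt)) · exp(−(x−vt)²/(4Dt)), with n_e·A the pore (flow) area.
Plume center vt = 0.0330 × 6.34 = 0.20922 m, so the well at 1.38 m is 1.17078 m downgradient of the peak.
√(4πDt) = 6.644 m, giving peak height M/(n_e·A·√(4πDt)) = 2.41/(0.35 × 67.6 × 6.644) = 0.01533 kg/m³.
(x−vt)²/(4Dt) = (1.17078)²/(4 × 0.554 × 6.34) = 0.09756; exp(−0.09756) = 0.9070.
C = 0.01533 × 0.9070 = 0.0139 kg/m³.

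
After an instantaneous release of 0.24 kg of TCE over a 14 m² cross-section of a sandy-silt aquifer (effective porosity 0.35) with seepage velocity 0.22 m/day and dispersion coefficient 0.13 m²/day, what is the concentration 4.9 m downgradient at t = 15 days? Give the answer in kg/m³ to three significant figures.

For an instantaneous plane source, C(x,t) = M/(n_e·A·√(4πDt)) · exp(−(x−vt)²/(4Dt)), with n_e·A the pore (flow) area.
Plume center vt = 0.22 × 15 = 3.3 m, so the well at 4.9 m is 1.6 m downgradient of the peak.
√(4πDt) = 4.950 m, giving peak height M/(n_e·A·√(4πDt)) = 0.24/(0.35 × 14 × 4.950) = 0.009895 kg/m³.
(x−vt)²/(4Dt) = (1.6)²/(4 × 0.13 × 15) = 0.3282; exp(−0.3282) = 0.7202.
C = 0.009895 × 0.7202 = 0.00713 kg/m³.

0.00713 kg/m³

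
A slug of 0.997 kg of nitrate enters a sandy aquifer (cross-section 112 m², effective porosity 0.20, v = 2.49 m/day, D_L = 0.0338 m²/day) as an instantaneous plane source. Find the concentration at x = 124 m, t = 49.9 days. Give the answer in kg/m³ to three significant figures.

0.00958 kg/m³

For an instantaneous plane source, C(x,t) = M/(n_e·A·√(4πDt)) · exp(−(x−vt)²/(4Dt)), with n_e·A the pore (flow) area.
Plume center vt = 2.49 × 49.9 = 124.251 m, so the well at 124 m is 0.251 m upgradient of the peak.
√(4πDt) = 4.604 m, giving peak height M/(n_e·A·√(4πDt)) = 0.997/(0.20 × 112 × 4.604) = 0.009667 kg/m³.
(x−vt)²/(4Dt) = (-0.251)²/(4 × 0.0338 × 49.9) = 0.009338; exp(−0.009338) = 0.9907.
C = 0.009667 × 0.9907 = 0.00958 kg/m³.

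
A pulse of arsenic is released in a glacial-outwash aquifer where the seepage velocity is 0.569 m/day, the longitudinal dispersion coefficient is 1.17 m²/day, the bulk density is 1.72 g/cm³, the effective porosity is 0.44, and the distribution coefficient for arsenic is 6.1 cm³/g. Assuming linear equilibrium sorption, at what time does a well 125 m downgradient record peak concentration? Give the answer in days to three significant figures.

Retardation factor R = 1 + ρ_b·K_d/n = 1 + 1.72 × 6.1/0.44 = 24.85.
Sorption retards both mechanisms: v_R = v/R = 0.02290 m/day, D_R = D/R = 0.04708 m²/day.
Peak time from v_R²t² + 2D_R t − x² = 0: t = (√(D_R² + v_R²x²) − D_R)/v_R².
√(D_R² + v_R²x²) = √(0.04708² + 0.02290² × 125²) = 2.863; v_R² = 0.0005244.
t = (2.863 − 0.04708)/0.0005244 = 5370 days.

5370 days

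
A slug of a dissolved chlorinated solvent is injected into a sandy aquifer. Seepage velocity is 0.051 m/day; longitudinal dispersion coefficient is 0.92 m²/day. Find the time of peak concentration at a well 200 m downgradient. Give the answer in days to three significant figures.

For the 1D instantaneous-source solution, setting ∂C/∂t = 0 at fixed x gives v²t² + 2Dt − x² = 0, so t = (√(D² + v²x²) − D)/v².
√(D² + v²x²) = √(0.92² + 0.051² × 200²) = 10.24; v² = 0.002601.
t = (10.24 − 0.92)/0.002601 = 3580 days (vs. the pure-advection estimate x/v = 3920 d).

3580 days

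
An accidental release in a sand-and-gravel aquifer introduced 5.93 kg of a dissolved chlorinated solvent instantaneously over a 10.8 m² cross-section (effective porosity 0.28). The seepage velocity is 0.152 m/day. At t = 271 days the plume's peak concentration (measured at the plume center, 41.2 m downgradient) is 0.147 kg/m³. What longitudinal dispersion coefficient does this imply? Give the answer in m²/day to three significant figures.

0.0523 m²/day

At the plume center C_max = M/(n_e·A·√(4πDt)), so D = M²/(4πt·(n_e·A·C_max)²).
n_e·A·C_max = 0.28 × 10.8 × 0.147 = 0.4445 kg/m.
D = 5.93²/(4π × 271 × 0.4445²) = 0.0523 m²/day.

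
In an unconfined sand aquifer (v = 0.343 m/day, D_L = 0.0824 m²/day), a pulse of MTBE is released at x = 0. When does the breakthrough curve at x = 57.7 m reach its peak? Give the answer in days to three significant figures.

For the 1D instantaneous-source solution, setting ∂C/∂t = 0 at fixed x gives v²t² + 2Dt − x² = 0, so t = (√(D² + v²x²) − D)/v².
√(D² + v²x²) = √(0.0824² + 0.343² × 57.7²) = 19.79; v² = 0.117649.
t = (19.79 − 0.0824)/0.117649 = 168 days (vs. the pure-advection estimate x/v = 168 d).

168 days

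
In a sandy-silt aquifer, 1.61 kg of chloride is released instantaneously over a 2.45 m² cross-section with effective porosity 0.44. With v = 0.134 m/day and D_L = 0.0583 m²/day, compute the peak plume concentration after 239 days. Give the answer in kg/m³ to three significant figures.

The peak of an instantaneous 1D plume sits at x = vt; there the Gaussian factor is 1 and C_max = M/(n_e·A·√(4πDt)), where n_e·A is the pore area the mass is dissolved in.
√(4πDt) = √(4π × 0.0583 × 239) = 13.23 m, so C_max = 1.61/(0.44 × 2.45 × 13.23) = 0.113 kg/m³.

0.113 kg/m³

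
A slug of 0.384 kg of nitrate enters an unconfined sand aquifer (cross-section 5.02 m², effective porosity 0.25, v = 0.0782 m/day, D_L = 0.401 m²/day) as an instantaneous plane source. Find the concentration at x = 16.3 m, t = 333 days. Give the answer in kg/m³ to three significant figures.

0.00625 kg/m³

For an instantaneous plane source, C(x,t) = M/(n_e·A·√(4πDt)) · exp(−(x−vt)²/(4Dt)), with n_e·A the pore (flow) area.
Plume center vt = 0.0782 × 333 = 26.0406 m, so the well at 16.3 m is 9.7406 m upgradient of the peak.
√(4πDt) = 40.96 m, giving peak height M/(n_e·A·√(4πDt)) = 0.384/(0.25 × 5.02 × 40.96) = 0.007470 kg/m³.
(x−vt)²/(4Dt) = (-9.7406)²/(4 × 0.401 × 333) = 0.1776; exp(−0.1776) = 0.8373.
C = 0.007470 × 0.8373 = 0.00625 kg/m³.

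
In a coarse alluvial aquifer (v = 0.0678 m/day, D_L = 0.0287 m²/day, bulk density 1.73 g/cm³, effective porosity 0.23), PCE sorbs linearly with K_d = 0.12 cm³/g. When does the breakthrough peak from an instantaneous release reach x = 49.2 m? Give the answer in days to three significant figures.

Retardation factor R = 1 + ρ_b·K_d/n = 1 + 1.73 × 0.12/0.23 = 1.903.
Sorption retards both mechanisms: v_R = v/R = 0.03563 m/day, D_R = D/R = 0.01508 m²/day.
Peak time from v_R²t² + 2D_R t − x² = 0: t = (√(D_R² + v_R²x²) − D_R)/v_R².
√(D_R² + v_R²x²) = √(0.01508² + 0.03563² × 49.2²) = 1.753; v_R² = 0.001269.
t = (1.753 − 0.01508)/0.001269 = 1370 days.

1370 days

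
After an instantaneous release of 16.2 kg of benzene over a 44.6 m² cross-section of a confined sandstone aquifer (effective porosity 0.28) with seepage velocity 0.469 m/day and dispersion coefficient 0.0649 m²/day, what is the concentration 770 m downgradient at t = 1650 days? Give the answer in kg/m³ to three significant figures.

0.0342 kg/m³

For an instantaneous plane source, C(x,t) = M/(n_e·A·√(4πDt)) · exp(−(x−vt)²/(4Dt)), with n_e·A the pore (flow) area.
Plume center vt = 0.469 × 1650 = 773.85 m, so the well at 770 m is 3.85 m upgradient of the peak.
√(4πDt) = 36.68 m, giving peak height M/(n_e·A·√(4πDt)) = 16.2/(0.28 × 44.6 × 36.68) = 0.03537 kg/m³.
(x−vt)²/(4Dt) = (-3.85)²/(4 × 0.0649 × 1650) = 0.03460; exp(−0.03460) = 0.9660.
C = 0.03537 × 0.9660 = 0.0342 kg/m³.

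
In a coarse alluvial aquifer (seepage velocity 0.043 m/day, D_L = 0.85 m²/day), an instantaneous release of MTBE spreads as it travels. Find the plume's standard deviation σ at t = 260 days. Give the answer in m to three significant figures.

Dispersive spreading gives a Gaussian with σ² = 2Dt; advection only shifts the center.
σ = √(2 × 0.85 × 260) = 21.0 m.

21.0 m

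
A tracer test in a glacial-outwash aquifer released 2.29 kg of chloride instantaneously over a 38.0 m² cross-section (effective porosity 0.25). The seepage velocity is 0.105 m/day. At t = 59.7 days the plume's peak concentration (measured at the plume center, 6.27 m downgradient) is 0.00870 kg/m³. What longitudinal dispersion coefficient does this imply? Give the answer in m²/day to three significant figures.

1.02 m²/day

At the plume center C_max = M/(n_e·A·√(4πDt)), so D = M²/(4πt·(n_e·A·C_max)²).
n_e·A·C_max = 0.25 × 38.0 × 0.00870 = 0.08265 kg/m.
D = 2.29²/(4π × 59.7 × 0.08265²) = 1.02 m²/day.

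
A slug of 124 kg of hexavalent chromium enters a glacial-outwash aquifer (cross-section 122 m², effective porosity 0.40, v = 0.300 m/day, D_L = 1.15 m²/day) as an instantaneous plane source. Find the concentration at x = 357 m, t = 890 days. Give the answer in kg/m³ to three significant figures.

0.00310 kg/m³

For an instantaneous plane source, C(x,t) = M/(n_e·A·√(4πDt)) · exp(−(x−vt)²/(4Dt)), with n_e·A the pore (flow) area.
Plume center vt = 0.300 × 890 = 267 m, so the well at 357 m is 90 m downgradient of the peak.
√(4πDt) = 113.4 m, giving peak height M/(n_e·A·√(4πDt)) = 124/(0.40 × 122 × 113.4) = 0.02241 kg/m³.
(x−vt)²/(4Dt) = (90)²/(4 × 1.15 × 890) = 1.979; exp(−1.979) = 0.1382.
C = 0.02241 × 0.1382 = 0.00310 kg/m³.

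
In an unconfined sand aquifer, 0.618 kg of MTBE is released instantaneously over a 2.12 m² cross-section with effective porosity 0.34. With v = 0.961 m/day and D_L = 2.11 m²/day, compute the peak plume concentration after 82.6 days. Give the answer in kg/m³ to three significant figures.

The peak of an instantaneous 1D plume sits at x = vt; there the Gaussian factor is 1 and C_max = M/(n_e·A·√(4πDt)), where n_e·A is the pore area the mass is dissolved in.
√(4πDt) = √(4π × 2.11 × 82.6) = 46.80 m, so C_max = 0.618/(0.34 × 2.12 × 46.80) = 0.0183 kg/m³.

0.0183 kg/m³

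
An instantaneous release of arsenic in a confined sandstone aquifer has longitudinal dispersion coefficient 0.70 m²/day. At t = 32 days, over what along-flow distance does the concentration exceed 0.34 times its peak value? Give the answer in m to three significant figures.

The plume is Gaussian with σ = √(2Dt) = √(2 × 0.70 × 32) = 6.693 m.
C/C_peak = exp(−Δx²/(2σ²)) = 0.34 ⇒ Δx = σ·√(−2 ln 0.34) = 6.693 × 1.469 = 9.832 m.
Width = 2Δx = 19.7 m.

19.7 m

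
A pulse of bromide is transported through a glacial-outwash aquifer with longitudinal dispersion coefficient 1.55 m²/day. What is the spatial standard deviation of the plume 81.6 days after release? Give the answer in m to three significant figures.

15.9 m

Dispersive spreading gives a Gaussian with σ² = 2Dt; advection only shifts the center.
σ = √(2 × 1.55 × 81.6) = 15.9 m.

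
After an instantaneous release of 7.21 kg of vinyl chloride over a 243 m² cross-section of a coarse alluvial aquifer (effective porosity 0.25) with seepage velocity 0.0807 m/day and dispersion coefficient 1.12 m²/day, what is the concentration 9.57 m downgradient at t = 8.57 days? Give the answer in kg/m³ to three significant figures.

For an instantaneous plane source, C(x,t) = M/(n_e·A·√(4πDt)) · exp(−(x−vt)²/(4Dt)), with n_e·A the pore (flow) area.
Plume center vt = 0.0807 × 8.57 = 0.691599 m, so the well at 9.57 m is 8.878401 m downgradient of the peak.
√(4πDt) = 10.98 m, giving peak height M/(n_e·A·√(4πDt)) = 7.21/(0.25 × 243 × 10.98) = 0.01081 kg/m³.
(x−vt)²/(4Dt) = (8.878401)²/(4 × 1.12 × 8.57) = 2.053; exp(−2.053) = 0.1283.
C = 0.01081 × 0.1283 = 0.00139 kg/m³.

0.00139 kg/m³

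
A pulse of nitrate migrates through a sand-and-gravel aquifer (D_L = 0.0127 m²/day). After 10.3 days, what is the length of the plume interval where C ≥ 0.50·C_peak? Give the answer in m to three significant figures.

The plume is Gaussian with σ = √(2Dt) = √(2 × 0.0127 × 10.3) = 0.5115 m.
C/C_peak = exp(−Δx²/(2σ²)) = 0.50 ⇒ Δx = σ·√(−2 ln 0.50) = 0.5115 × 1.177 = 0.6020 m.
Width = 2Δx = 1.20 m.

1.20 m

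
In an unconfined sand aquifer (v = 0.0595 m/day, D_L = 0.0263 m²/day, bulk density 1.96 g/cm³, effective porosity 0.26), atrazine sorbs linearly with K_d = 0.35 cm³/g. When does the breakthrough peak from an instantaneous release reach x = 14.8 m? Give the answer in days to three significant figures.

Retardation factor R = 1 + ρ_b·K_d/n = 1 + 1.96 × 0.35/0.26 = 3.638.
Sorption retards both mechanisms: v_R = v/R = 0.01636 m/day, D_R = D/R = 0.007229 m²/day.
Peak time from v_R²t² + 2D_R t − x² = 0: t = (√(D_R² + v_R²x²) − D_R)/v_R².
√(D_R² + v_R²x²) = √(0.007229² + 0.01636² × 14.8²) = 0.2422; v_R² = 0.0002676.
t = (0.2422 − 0.007229)/0.0002676 = 878 days.

878 days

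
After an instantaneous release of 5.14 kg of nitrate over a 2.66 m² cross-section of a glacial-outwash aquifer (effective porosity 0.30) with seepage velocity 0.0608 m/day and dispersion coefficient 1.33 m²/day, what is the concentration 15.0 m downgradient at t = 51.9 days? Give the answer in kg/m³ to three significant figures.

For an instantaneous plane source, C(x,t) = M/(n_e·A·√(4πDt)) · exp(−(x−vt)²/(4Dt)), with n_e·A the pore (flow) area.
Plume center vt = 0.0608 × 51.9 = 3.15552 m, so the well at 15.0 m is 11.84448 m downgradient of the peak.
√(4πDt) = 29.45 m, giving peak height M/(n_e·A·√(4πDt)) = 5.14/(0.30 × 2.66 × 29.45) = 0.2187 kg/m³.
(x−vt)²/(4Dt) = (11.84448)²/(4 × 1.33 × 51.9) = 0.5081; exp(−0.5081) = 0.6016.
C = 0.2187 × 0.6016 = 0.132 kg/m³.

0.132 kg/m³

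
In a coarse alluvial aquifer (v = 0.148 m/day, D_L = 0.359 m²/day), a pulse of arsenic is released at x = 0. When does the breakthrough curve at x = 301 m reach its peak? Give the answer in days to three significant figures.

For the 1D instantaneous-source solution, setting ∂C/∂t = 0 at fixed x gives v²t² + 2Dt − x² = 0, so t = (√(D² + v²x²) − D)/v².
√(D² + v²x²) = √(0.359² + 0.148² × 301²) = 44.55; v² = 0.021904.
t = (44.55 − 0.359)/0.021904 = 2020 days (vs. the pure-advection estimate x/v = 2030 d).

2020 days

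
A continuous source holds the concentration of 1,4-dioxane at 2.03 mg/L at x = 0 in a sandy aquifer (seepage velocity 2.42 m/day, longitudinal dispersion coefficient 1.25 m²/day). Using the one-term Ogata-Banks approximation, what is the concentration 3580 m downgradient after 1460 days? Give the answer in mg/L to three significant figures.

0.445 mg/L

For a continuous step input, C/C₀ ≈ ½·erfc((x−vt)/(2√(Dt))).
vt = 2.42 × 1460 = 3533.2 m and 2√(Dt) = 2√(1.25 × 1460) = 85.44 m.
Argument (x−vt)/(2√(Dt)) = (3580 − 3533.2)/85.44 = 0.5478; ½·erfc(0.5478) = 0.2193.
C = 2.03 × 0.2193 = 0.445 mg/L.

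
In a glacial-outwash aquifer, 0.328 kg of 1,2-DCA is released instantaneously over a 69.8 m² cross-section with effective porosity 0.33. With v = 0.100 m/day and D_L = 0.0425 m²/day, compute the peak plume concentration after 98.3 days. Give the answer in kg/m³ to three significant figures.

0.00197 kg/m³

The peak of an instantaneous 1D plume sits at x = vt; there the Gaussian factor is 1 and C_max = M/(n_e·A·√(4πDt)), where n_e·A is the pore area the mass is dissolved in.
√(4πDt) = √(4π × 0.0425 × 98.3) = 7.246 m, so C_max = 0.328/(0.33 × 69.8 × 7.246) = 0.00197 kg/m³.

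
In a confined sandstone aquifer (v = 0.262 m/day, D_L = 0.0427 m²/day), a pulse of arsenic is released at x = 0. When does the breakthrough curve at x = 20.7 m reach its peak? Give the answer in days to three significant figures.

For the 1D instantaneous-source solution, setting ∂C/∂t = 0 at fixed x gives v²t² + 2Dt − x² = 0, so t = (√(D² + v²x²) − D)/v².
√(D² + v²x²) = √(0.0427² + 0.262² × 20.7²) = 5.424; v² = 0.068644.
t = (5.424 − 0.0427)/0.068644 = 78.4 days (vs. the pure-advection estimate x/v = 79.0 d).

78.4 days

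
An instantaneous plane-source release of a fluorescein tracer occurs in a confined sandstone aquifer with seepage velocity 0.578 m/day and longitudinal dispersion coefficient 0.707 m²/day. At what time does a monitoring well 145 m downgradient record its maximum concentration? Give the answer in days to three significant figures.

249 days

For the 1D instantaneous-source solution, setting ∂C/∂t = 0 at fixed x gives v²t² + 2Dt − x² = 0, so t = (√(D² + v²x²) − D)/v².
√(D² + v²x²) = √(0.707² + 0.578² × 145²) = 83.81; v² = 0.334084.
t = (83.81 − 0.707)/0.334084 = 249 days (vs. the pure-advection estimate x/v = 251 d).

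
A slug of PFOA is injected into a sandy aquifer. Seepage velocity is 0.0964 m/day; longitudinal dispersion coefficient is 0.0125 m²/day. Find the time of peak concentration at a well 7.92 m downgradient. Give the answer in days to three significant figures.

80.8 days

For the 1D instantaneous-source solution, setting ∂C/∂t = 0 at fixed x gives v²t² + 2Dt − x² = 0, so t = (√(D² + v²x²) − D)/v².
√(D² + v²x²) = √(0.0125² + 0.0964² × 7.92²) = 0.7636; v² = 0.00929296.
t = (0.7636 − 0.0125)/0.00929296 = 80.8 days (vs. the pure-advection estimate x/v = 82.2 d).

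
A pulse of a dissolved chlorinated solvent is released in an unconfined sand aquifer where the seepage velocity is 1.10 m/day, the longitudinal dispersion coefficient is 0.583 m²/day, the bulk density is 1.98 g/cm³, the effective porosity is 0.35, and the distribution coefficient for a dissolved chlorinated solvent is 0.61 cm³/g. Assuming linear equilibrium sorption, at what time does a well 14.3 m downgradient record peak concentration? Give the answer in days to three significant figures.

55.8 days

Retardation factor R = 1 + ρ_b·K_d/n = 1 + 1.98 × 0.61/0.35 = 4.451.
Sorption retards both mechanisms: v_R = v/R = 0.2471 m/day, D_R = D/R = 0.1310 m²/day.
Peak time from v_R²t² + 2D_R t − x² = 0: t = (√(D_R² + v_R²x²) − D_R)/v_R².
√(D_R² + v_R²x²) = √(0.1310² + 0.2471² × 14.3²) = 3.536; v_R² = 0.06106.
t = (3.536 − 0.1310)/0.06106 = 55.8 days.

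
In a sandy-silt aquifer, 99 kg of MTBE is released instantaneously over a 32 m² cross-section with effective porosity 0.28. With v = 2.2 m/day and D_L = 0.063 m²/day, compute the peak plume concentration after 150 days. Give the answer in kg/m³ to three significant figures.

The peak of an instantaneous 1D plume sits at x = vt; there the Gaussian factor is 1 and C_max = M/(n_e·A·√(4πDt)), where n_e·A is the pore area the mass is dissolved in.
√(4πDt) = √(4π × 0.063 × 150) = 10.90 m, so C_max = 99/(0.28 × 32 × 10.90) = 1.01 kg/m³.

1.01 kg/m³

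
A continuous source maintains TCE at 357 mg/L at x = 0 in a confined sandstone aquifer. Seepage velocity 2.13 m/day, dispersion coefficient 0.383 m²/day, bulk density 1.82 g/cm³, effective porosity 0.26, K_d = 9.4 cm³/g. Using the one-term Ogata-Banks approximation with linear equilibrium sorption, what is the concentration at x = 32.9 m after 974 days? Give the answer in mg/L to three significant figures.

104 mg/L

Retardation factor R = 1 + ρ_b·K_d/n = 1 + 1.82 × 9.4/0.26 = 66.80.
Sorption retards both mechanisms: v_R = v/R = 0.03189 m/day, D_R = D/R = 0.005734 m²/day.
v_R·t = 0.03189 × 974 = 31.06086 m; 2√(D_R t) = 4.726 m; argument = (32.9 − 31.06086)/4.726 = 0.3892.
C = C₀ × ½·erfc(0.3892) = 357 × 0.2910 = 104 mg/L.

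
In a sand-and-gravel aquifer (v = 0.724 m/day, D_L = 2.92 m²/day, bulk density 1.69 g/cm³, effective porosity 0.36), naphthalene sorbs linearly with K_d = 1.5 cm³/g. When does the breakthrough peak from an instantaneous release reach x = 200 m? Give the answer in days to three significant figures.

2180 days

Retardation factor R = 1 + ρ_b·K_d/n = 1 + 1.69 × 1.5/0.36 = 8.042.
Sorption retards both mechanisms: v_R = v/R = 0.09003 m/day, D_R = D/R = 0.3631 m²/day.
Peak time from v_R²t² + 2D_R t − x² = 0: t = (√(D_R² + v_R²x²) − D_R)/v_R².
√(D_R² + v_R²x²) = √(0.3631² + 0.09003² × 200²) = 18.01; v_R² = 0.008105.
t = (18.01 − 0.3631)/0.008105 = 2180 days.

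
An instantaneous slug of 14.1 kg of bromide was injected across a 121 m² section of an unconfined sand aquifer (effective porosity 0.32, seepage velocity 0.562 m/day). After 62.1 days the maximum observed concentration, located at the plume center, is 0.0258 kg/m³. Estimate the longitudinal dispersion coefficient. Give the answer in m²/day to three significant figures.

At the plume center C_max = M/(n_e·A·√(4πDt)), so D = M²/(4πt·(n_e·A·C_max)²).
n_e·A·C_max = 0.32 × 121 × 0.0258 = 0.9990 kg/m.
D = 14.1²/(4π × 62.1 × 0.9990²) = 0.255 m²/day.

0.255 m²/day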